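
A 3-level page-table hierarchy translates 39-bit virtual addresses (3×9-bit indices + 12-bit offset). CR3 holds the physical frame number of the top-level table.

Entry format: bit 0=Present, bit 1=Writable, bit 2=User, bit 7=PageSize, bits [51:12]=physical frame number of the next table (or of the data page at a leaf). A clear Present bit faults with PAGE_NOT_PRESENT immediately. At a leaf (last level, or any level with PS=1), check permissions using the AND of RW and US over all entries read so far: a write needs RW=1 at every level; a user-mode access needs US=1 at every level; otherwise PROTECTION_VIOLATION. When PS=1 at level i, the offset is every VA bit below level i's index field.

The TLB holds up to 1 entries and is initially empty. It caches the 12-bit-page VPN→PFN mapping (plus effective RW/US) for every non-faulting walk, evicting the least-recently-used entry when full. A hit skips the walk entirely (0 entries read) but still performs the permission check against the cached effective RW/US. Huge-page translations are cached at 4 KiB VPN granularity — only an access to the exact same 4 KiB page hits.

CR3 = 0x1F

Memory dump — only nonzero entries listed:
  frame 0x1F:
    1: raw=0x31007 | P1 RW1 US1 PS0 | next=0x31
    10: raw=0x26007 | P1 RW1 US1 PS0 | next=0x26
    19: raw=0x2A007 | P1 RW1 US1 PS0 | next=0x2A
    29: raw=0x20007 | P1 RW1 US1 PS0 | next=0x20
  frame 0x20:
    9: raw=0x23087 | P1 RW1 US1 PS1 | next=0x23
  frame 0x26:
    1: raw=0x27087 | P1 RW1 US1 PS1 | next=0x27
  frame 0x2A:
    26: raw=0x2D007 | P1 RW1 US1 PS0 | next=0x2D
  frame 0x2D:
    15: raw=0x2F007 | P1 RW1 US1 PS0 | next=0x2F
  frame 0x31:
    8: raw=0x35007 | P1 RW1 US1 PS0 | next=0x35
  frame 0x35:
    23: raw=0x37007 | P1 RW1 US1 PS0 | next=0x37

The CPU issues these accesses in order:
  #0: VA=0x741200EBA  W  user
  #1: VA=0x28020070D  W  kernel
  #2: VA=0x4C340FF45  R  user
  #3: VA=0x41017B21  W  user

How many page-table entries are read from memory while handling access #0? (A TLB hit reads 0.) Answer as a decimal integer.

Per-access translation:
#0 VA=0x741200EBA (w,user):
  L0: frame=0x1F idx=29 entry=0x20007 [P=1 RW=1 US=1 PS=0]
  L1: frame=0x20 idx=9 entry=0x23087 [P=1 RW=1 US=1 PS=1]
  ✓ 0x23EBA (huge @L1)  — 2 lookups
#1 VA=0x28020070D (w,kernel):
  L0: frame=0x1F idx=10 entry=0x26007 [P=1 RW=1 US=1 PS=0]
  L1: frame=0x26 idx=1 entry=0x27087 [P=1 RW=1 US=1 PS=1]
  ✓ 0x2770D (huge @L1)  — 2 lookups
#2 VA=0x4C340FF45 (r,user):
  L0: frame=0x1F idx=19 entry=0x2A007 [P=1 RW=1 US=1 PS=0]
  L1: frame=0x2A idx=26 entry=0x2D007 [P=1 RW=1 US=1 PS=0]
  L2: frame=0x2D idx=15 entry=0x2F007 [P=1 RW=1 US=1 PS=0]
  ✓ 0x2FF45  — 3 lookups
#3 VA=0x41017B21 (w,user):
  L0: frame=0x1F idx=1 entry=0x31007 [P=1 RW=1 US=1 PS=0]
  L1: frame=0x31 idx=8 entry=0x35007 [P=1 RW=1 US=1 PS=0]
  L2: frame=0x35 idx=23 entry=0x37007 [P=1 RW=1 US=1 PS=0]
  ✓ 0x37B21  — 3 lookups

Entries read for #0: 2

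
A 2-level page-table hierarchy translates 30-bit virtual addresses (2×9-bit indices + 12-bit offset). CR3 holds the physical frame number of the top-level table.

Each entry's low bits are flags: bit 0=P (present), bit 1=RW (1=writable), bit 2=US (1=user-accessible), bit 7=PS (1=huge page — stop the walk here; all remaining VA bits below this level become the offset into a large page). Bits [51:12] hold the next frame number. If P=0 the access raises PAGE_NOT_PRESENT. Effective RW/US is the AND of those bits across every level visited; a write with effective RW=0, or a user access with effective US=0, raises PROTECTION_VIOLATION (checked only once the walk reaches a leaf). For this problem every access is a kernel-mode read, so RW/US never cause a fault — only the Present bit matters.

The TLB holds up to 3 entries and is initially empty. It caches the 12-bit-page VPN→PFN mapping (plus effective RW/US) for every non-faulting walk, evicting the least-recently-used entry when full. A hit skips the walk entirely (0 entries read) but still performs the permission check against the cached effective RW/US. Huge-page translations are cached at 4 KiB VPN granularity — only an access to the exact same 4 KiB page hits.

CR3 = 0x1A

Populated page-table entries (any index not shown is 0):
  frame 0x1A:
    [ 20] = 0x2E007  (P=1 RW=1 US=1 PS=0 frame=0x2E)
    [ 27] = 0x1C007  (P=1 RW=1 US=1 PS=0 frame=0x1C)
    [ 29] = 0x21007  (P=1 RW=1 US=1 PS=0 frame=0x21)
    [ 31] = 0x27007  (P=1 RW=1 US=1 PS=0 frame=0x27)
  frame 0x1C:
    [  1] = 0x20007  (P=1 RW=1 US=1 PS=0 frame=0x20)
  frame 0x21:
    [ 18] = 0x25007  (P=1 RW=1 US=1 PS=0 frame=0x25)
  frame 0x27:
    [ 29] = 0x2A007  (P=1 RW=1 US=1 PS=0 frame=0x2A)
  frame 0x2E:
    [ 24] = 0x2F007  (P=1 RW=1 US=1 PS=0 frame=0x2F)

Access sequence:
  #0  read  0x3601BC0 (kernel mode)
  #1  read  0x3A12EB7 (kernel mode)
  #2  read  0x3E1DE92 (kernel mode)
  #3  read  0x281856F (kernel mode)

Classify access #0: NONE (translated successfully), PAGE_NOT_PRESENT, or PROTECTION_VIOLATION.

Trace:
#0 VA=0x3601BC0 (r,kernel):
  [0] read 0x1A idx=27: raw=0x1C007 flags P=1 W=1 U=1 S=0
  [1] read 0x1C idx=1: raw=0x20007 flags P=1 W=1 U=1 S=0
  ✓ 0x20BC0  — 2 lookups
#1 VA=0x3A12EB7 (r,kernel):
  [0] read 0x1A idx=29: raw=0x21007 flags P=1 W=1 U=1 S=0
  [1] read 0x21 idx=18: raw=0x25007 flags P=1 W=1 U=1 S=0
  ✓ 0x25EB7  — 2 lookups
#2 VA=0x3E1DE92 (r,kernel):
  [0] read 0x1A idx=31: raw=0x27007 flags P=1 W=1 U=1 S=0
  [1] read 0x27 idx=29: raw=0x2A007 flags P=1 W=1 U=1 S=0
  ✓ 0x2AE92  — 2 lookups
#3 VA=0x281856F (r,kernel):
  [0] read 0x1A idx=20: raw=0x2E007 flags P=1 W=1 U=1 S=0
  [1] read 0x2E idx=24: raw=0x2F007 flags P=1 W=1 U=1 S=0
  ✓ 0x2F56F  — 2 lookups

Access #0 fault: NONE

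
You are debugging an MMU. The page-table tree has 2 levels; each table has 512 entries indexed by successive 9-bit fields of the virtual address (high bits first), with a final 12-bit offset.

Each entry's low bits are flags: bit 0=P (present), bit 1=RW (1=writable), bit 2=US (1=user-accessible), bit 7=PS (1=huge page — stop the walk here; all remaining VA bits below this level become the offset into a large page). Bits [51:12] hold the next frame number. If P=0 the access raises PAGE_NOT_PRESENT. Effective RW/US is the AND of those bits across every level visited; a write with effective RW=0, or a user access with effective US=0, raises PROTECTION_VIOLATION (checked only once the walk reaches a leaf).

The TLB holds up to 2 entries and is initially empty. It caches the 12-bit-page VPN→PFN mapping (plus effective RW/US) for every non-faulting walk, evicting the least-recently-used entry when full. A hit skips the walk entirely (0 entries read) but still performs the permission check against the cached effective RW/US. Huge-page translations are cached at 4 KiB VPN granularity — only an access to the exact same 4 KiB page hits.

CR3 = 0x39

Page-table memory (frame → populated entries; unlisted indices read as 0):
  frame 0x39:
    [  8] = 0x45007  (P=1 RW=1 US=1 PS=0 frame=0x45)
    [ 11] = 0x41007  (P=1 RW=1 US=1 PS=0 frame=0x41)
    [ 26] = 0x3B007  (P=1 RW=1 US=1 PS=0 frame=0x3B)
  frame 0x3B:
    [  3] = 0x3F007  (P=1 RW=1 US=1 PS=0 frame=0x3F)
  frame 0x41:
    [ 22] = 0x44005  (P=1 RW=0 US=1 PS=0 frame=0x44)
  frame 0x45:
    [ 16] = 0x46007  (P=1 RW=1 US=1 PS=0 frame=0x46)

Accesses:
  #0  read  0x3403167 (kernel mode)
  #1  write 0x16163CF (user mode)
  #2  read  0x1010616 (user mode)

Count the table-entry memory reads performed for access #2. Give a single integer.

Walk each access:
#0 VA=0x3403167 (r,kernel):
  L0 @0x39[26] → 0x3B007  P=1,RW=1,US=1,PS=0
  L1 @0x3B[3] → 0x3F007  P=1,RW=1,US=1,PS=0
  → PA=0x3F167  (2 entries read)
#1 VA=0x16163CF (w,user):
  L0 @0x39[11] → 0x41007  P=1,RW=1,US=1,PS=0
  L1 @0x41[22] → 0x44005  P=1,RW=0,US=1,PS=0
  ✗ PROTECTION_VIOLATION  [2 reads]
#2 VA=0x1010616 (r,user):
  L0 @0x39[8] → 0x45007  P=1,RW=1,US=1,PS=0
  L1 @0x45[16] → 0x46007  P=1,RW=1,US=1,PS=0
  → PA=0x46616  (2 entries read)

Entries read for #2: 2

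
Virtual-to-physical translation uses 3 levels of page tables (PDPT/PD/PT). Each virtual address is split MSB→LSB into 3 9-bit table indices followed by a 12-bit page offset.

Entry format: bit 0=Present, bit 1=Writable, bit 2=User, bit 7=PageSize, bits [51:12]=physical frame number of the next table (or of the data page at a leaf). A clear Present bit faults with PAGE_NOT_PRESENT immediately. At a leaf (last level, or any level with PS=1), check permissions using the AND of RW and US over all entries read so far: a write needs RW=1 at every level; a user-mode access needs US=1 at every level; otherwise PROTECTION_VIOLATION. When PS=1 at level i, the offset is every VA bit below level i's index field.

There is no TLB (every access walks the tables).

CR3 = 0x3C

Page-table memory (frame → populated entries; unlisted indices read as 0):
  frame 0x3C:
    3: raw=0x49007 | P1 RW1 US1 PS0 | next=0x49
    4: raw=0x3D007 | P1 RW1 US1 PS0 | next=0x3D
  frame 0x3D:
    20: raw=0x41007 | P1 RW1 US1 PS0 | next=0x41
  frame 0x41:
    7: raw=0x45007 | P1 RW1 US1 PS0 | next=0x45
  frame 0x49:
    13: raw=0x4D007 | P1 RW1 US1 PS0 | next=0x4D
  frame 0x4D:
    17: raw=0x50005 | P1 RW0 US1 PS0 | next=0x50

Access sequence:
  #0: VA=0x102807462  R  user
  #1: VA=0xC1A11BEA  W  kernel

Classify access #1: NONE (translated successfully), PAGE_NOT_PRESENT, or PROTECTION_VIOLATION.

Walk each access:
#0 VA=0x102807462 (r,user):
  L0 @0x3C[4] → 0x3D007  P=1,RW=1,US=1,PS=0
  L1 @0x3D[20] → 0x41007  P=1,RW=1,US=1,PS=0
  L2 @0x41[7] → 0x45007  P=1,RW=1,US=1,PS=0
  ⇒ phys 0x45462  [3 reads]
#1 VA=0xC1A11BEA (w,kernel):
  L0 @0x3C[3] → 0x49007  P=1,RW=1,US=1,PS=0
  L1 @0x49[13] → 0x4D007  P=1,RW=1,US=1,PS=0
  L2 @0x4D[17] → 0x50005  P=1,RW=0,US=1,PS=0
  → PROTECTION_VIOLATION  (3 entries read)

Access #1 fault: PROTECTION_VIOLATION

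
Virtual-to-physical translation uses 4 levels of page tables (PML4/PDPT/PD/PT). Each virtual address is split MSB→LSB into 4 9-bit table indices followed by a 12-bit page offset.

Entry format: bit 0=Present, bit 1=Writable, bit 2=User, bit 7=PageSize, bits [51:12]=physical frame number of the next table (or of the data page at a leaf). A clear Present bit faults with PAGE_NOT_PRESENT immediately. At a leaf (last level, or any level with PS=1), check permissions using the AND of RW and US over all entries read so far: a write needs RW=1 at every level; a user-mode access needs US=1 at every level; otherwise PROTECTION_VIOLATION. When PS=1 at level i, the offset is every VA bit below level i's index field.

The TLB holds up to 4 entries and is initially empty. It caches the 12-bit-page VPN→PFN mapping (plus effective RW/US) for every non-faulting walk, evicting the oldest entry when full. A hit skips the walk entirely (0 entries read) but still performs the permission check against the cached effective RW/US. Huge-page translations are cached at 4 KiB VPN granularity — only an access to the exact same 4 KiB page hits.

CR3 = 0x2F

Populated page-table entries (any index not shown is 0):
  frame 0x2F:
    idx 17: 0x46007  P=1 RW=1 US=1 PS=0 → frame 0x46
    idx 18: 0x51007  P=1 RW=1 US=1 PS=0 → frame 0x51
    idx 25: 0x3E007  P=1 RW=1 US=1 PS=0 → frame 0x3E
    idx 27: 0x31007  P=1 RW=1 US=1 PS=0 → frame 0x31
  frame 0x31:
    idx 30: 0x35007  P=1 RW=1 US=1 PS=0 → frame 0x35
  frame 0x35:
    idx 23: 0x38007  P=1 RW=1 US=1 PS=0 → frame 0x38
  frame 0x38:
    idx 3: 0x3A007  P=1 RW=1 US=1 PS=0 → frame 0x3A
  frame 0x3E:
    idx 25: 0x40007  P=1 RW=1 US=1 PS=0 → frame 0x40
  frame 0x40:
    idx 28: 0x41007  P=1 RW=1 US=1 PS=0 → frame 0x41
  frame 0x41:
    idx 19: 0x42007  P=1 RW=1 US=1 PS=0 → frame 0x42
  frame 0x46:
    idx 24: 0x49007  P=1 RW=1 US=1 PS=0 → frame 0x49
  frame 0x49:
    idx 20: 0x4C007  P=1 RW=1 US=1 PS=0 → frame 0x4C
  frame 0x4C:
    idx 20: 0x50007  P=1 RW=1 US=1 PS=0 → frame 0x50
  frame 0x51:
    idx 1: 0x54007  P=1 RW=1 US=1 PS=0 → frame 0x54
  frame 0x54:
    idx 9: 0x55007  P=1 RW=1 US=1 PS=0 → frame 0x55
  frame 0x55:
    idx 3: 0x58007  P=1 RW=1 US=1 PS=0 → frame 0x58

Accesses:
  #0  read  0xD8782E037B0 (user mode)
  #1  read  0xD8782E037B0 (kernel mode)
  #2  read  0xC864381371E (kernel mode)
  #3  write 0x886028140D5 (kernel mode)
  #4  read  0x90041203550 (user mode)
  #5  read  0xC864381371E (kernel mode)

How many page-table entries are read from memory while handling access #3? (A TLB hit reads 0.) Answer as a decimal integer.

Trace:
#0 VA=0xD8782E037B0 (r,user):
  L0 @0x2F[27] → 0x31007  P=1,RW=1,US=1,PS=0
  L1 @0x31[30] → 0x35007  P=1,RW=1,US=1,PS=0
  L2 @0x35[23] → 0x38007  P=1,RW=1,US=1,PS=0
  L3 @0x38[3] → 0x3A007  P=1,RW=1,US=1,PS=0
  ✓ 0x3A7B0  — 4 lookups
#1 VA=0xD8782E037B0 (r,kernel):
  TLB hit vpn=0xD8782E03 → PA=0x3A7B0
#2 VA=0xC864381371E (r,kernel):
  L0 @0x2F[25] → 0x3E007  P=1,RW=1,US=1,PS=0
  L1 @0x3E[25] → 0x40007  P=1,RW=1,US=1,PS=0
  L2 @0x40[28] → 0x41007  P=1,RW=1,US=1,PS=0
  L3 @0x41[19] → 0x42007  P=1,RW=1,US=1,PS=0
  ✓ 0x4271E  — 4 lookups
#3 VA=0x886028140D5 (w,kernel):
  L0 @0x2F[17] → 0x46007  P=1,RW=1,US=1,PS=0
  L1 @0x46[24] → 0x49007  P=1,RW=1,US=1,PS=0
  L2 @0x49[20] → 0x4C007  P=1,RW=1,US=1,PS=0
  L3 @0x4C[20] → 0x50007  P=1,RW=1,US=1,PS=0
  ✓ 0x500D5  — 4 lookups
#4 VA=0x90041203550 (r,user):
  L0 @0x2F[18] → 0x51007  P=1,RW=1,US=1,PS=0
  L1 @0x51[1] → 0x54007  P=1,RW=1,US=1,PS=0
  L2 @0x54[9] → 0x55007  P=1,RW=1,US=1,PS=0
  L3 @0x55[3] → 0x58007  P=1,RW=1,US=1,PS=0
  ✓ 0x58550  — 4 lookups
#5 VA=0xC864381371E (r,kernel):
  TLB hit vpn=0xC8643813 → PA=0x4271E

Entries read for #3: 4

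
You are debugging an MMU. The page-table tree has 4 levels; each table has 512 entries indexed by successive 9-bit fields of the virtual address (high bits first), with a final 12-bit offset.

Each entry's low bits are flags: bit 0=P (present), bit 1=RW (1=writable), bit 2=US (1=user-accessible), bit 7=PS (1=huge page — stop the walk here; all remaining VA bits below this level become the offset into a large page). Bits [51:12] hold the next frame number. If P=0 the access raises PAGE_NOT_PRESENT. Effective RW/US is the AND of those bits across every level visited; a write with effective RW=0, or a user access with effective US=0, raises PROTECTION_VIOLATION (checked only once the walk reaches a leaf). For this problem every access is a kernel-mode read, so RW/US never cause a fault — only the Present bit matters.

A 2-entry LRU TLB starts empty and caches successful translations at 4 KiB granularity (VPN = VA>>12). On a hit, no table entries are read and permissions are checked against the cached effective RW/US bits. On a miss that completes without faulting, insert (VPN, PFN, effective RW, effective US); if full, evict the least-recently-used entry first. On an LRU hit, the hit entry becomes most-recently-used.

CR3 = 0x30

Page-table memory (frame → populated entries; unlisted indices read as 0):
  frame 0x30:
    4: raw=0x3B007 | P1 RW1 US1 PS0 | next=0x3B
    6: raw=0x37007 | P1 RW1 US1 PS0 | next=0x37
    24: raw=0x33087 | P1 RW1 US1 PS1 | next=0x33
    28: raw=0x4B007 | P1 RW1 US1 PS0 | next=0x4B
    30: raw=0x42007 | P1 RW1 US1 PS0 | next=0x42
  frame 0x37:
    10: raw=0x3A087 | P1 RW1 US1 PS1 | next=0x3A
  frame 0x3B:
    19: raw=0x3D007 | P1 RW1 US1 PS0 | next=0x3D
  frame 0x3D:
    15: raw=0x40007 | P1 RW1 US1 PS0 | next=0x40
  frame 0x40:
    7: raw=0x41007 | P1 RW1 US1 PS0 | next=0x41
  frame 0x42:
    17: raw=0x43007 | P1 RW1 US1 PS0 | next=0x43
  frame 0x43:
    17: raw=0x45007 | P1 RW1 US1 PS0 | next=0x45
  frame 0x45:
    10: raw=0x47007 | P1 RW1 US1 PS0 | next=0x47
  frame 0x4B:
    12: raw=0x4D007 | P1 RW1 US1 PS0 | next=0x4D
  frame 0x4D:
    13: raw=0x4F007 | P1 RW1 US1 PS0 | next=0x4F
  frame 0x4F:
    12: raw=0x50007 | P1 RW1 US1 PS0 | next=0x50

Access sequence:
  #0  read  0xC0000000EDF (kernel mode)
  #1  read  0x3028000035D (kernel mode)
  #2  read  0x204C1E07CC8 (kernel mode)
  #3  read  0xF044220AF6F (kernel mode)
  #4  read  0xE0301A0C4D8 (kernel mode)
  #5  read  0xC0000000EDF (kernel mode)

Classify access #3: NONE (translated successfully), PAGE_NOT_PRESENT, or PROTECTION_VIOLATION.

Per-access translation:
#0 VA=0xC0000000EDF (r,kernel):
  L0: frame=0x30 idx=24 entry=0x33087 [P=1 RW=1 US=1 PS=1]
  ⇒ phys 0x33EDF (huge @L0)  [1 reads]
#1 VA=0x3028000035D (r,kernel):
  L0: frame=0x30 idx=6 entry=0x37007 [P=1 RW=1 US=1 PS=0]
  L1: frame=0x37 idx=10 entry=0x3A087 [P=1 RW=1 US=1 PS=1]
  ⇒ phys 0x3A35D (huge @L1)  [2 reads]
#2 VA=0x204C1E07CC8 (r,kernel):
  L0: frame=0x30 idx=4 entry=0x3B007 [P=1 RW=1 US=1 PS=0]
  L1: frame=0x3B idx=19 entry=0x3D007 [P=1 RW=1 US=1 PS=0]
  L2: frame=0x3D idx=15 entry=0x40007 [P=1 RW=1 US=1 PS=0]
  L3: frame=0x40 idx=7 entry=0x41007 [P=1 RW=1 US=1 PS=0]
  ⇒ phys 0x41CC8  [4 reads]
#3 VA=0xF044220AF6F (r,kernel):
  L0: frame=0x30 idx=30 entry=0x42007 [P=1 RW=1 US=1 PS=0]
  L1: frame=0x42 idx=17 entry=0x43007 [P=1 RW=1 US=1 PS=0]
  L2: frame=0x43 idx=17 entry=0x45007 [P=1 RW=1 US=1 PS=0]
  L3: frame=0x45 idx=10 entry=0x47007 [P=1 RW=1 US=1 PS=0]
  ⇒ phys 0x47F6F  [4 reads]
#4 VA=0xE0301A0C4D8 (r,kernel):
  L0: frame=0x30 idx=28 entry=0x4B007 [P=1 RW=1 US=1 PS=0]
  L1: frame=0x4B idx=12 entry=0x4D007 [P=1 RW=1 US=1 PS=0]
  L2: frame=0x4D idx=13 entry=0x4F007 [P=1 RW=1 US=1 PS=0]
  L3: frame=0x4F idx=12 entry=0x50007 [P=1 RW=1 US=1 PS=0]
  ⇒ phys 0x504D8  [4 reads]
#5 VA=0xC0000000EDF (r,kernel):
  L0: frame=0x30 idx=24 entry=0x33087 [P=1 RW=1 US=1 PS=1]
  ⇒ phys 0x33EDF (huge @L0)  [1 reads]

Access #3 fault: NONE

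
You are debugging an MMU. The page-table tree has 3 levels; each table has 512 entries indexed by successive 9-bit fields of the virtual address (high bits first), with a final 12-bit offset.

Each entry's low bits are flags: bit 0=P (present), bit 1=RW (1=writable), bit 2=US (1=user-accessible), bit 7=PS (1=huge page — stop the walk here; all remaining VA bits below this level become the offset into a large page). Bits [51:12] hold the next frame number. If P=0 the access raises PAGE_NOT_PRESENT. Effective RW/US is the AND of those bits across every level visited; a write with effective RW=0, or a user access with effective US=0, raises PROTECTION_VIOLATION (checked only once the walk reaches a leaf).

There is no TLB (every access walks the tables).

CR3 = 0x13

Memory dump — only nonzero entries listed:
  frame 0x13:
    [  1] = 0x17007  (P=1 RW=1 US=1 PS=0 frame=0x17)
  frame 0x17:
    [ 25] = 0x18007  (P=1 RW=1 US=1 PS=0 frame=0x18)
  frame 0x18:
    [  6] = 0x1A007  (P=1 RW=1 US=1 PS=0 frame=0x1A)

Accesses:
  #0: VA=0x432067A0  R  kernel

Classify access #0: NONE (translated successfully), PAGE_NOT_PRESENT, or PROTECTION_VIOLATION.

Walk each access:
#0 VA=0x432067A0 (r,kernel):
  [0] read 0x13 idx=1: raw=0x17007 flags P=1 W=1 U=1 S=0
  [1] read 0x17 idx=25: raw=0x18007 flags P=1 W=1 U=1 S=0
  [2] read 0x18 idx=6: raw=0x1A007 flags P=1 W=1 U=1 S=0
  ✓ 0x1A7A0  — 3 lookups

Access #0 fault: NONE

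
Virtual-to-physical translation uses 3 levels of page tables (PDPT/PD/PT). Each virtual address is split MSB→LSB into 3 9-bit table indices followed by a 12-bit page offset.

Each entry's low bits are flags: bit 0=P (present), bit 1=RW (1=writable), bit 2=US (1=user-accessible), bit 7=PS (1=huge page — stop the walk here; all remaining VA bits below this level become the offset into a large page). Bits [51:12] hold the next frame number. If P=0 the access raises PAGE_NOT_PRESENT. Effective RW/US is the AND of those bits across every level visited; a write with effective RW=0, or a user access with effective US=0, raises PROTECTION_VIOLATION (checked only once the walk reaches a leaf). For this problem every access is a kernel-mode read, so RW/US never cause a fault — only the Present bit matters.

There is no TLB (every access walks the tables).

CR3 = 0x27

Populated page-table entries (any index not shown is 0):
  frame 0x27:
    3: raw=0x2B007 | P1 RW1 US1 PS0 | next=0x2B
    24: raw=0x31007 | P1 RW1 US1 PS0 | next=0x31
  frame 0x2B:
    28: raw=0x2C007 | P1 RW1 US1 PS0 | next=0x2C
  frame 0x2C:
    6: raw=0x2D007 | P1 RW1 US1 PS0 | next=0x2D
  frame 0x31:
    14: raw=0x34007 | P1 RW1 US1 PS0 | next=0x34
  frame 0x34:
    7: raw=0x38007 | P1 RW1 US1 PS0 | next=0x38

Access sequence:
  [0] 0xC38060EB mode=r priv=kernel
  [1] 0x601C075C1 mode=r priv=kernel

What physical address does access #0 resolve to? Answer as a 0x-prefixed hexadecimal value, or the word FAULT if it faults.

Walk each access:
#0 VA=0xC38060EB (r,kernel):
  L0: frame=0x27 idx=3 entry=0x2B007 [P=1 RW=1 US=1 PS=0]
  L1: frame=0x2B idx=28 entry=0x2C007 [P=1 RW=1 US=1 PS=0]
  L2: frame=0x2C idx=6 entry=0x2D007 [P=1 RW=1 US=1 PS=0]
  → PA=0x2D0EB  (3 entries read)
#1 VA=0x601C075C1 (r,kernel):
  L0: frame=0x27 idx=24 entry=0x31007 [P=1 RW=1 US=1 PS=0]
  L1: frame=0x31 idx=14 entry=0x34007 [P=1 RW=1 US=1 PS=0]
  L2: frame=0x34 idx=7 entry=0x38007 [P=1 RW=1 US=1 PS=0]
  → PA=0x385C1  (3 entries read)

Access #0 PA: 0x2D0EB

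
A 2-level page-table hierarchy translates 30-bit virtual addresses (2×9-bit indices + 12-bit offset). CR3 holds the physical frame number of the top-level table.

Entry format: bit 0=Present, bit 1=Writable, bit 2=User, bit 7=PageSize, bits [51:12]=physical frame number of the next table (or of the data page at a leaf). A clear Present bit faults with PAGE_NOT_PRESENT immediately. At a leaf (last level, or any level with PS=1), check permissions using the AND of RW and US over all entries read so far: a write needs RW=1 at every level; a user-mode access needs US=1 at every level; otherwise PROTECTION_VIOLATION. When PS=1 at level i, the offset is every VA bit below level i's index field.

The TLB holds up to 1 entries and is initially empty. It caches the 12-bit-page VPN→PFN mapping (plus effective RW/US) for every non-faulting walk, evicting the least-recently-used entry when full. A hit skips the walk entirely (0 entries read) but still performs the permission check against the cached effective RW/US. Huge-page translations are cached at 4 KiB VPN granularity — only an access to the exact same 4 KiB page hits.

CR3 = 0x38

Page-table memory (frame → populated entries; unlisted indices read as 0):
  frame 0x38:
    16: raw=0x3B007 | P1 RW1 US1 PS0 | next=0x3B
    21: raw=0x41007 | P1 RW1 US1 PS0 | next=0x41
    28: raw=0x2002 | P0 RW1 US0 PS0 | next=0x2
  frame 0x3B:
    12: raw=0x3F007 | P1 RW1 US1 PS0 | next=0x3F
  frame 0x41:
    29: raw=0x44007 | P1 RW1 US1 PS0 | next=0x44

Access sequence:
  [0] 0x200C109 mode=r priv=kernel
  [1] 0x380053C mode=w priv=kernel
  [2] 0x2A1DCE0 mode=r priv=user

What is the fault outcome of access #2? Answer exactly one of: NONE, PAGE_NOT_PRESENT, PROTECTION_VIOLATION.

Walk each access:
#0 VA=0x200C109 (r,kernel):
  lvl0: tbl 0x38, slot 16 ⇒ 0x3B007 (P1/RW1/US1/PS0)
  lvl1: tbl 0x3B, slot 12 ⇒ 0x3F007 (P1/RW1/US1/PS0)
  → PA=0x3F109  (2 entries read)
#1 VA=0x380053C (w,kernel):
  lvl0: tbl 0x38, slot 28 ⇒ 0x2002 (P0/RW1/US0/PS0)
  → PAGE_NOT_PRESENT  (1 entries read)
#2 VA=0x2A1DCE0 (r,user):
  lvl0: tbl 0x38, slot 21 ⇒ 0x41007 (P1/RW1/US1/PS0)
  lvl1: tbl 0x41, slot 29 ⇒ 0x44007 (P1/RW1/US1/PS0)
  → PA=0x44CE0  (2 entries read)

Access #2 fault: NONE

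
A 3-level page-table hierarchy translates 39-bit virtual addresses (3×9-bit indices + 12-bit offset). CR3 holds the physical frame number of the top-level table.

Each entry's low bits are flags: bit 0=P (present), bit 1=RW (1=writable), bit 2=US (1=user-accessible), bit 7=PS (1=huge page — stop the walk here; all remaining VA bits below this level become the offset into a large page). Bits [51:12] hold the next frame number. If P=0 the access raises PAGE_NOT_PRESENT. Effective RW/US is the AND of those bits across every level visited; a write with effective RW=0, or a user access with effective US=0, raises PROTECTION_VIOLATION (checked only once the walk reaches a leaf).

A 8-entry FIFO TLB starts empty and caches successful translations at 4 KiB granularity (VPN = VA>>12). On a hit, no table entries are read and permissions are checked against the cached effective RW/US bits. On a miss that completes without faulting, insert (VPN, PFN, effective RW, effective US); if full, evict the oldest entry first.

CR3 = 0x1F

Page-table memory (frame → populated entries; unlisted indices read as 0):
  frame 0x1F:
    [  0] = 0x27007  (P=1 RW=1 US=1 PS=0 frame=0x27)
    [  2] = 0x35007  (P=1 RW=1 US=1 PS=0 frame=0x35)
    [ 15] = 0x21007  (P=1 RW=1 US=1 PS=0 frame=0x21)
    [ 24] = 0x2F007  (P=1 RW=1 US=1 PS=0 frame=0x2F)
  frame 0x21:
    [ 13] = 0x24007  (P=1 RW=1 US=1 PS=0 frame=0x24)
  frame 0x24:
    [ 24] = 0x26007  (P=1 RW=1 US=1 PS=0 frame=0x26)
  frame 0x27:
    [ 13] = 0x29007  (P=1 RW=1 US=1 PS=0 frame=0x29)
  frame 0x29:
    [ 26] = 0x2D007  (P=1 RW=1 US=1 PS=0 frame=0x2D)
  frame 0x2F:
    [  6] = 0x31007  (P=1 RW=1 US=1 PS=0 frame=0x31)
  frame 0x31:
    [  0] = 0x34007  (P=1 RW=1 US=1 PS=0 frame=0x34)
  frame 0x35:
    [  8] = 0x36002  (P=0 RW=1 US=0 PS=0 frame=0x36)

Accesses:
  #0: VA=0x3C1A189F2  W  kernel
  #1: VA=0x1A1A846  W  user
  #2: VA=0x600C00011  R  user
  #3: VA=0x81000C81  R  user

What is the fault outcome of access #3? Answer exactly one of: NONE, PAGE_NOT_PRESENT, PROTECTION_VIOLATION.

Walk each access:
#0 VA=0x3C1A189F2 (w,kernel):
  L0: frame=0x1F idx=15 entry=0x21007 [P=1 RW=1 US=1 PS=0]
  L1: frame=0x21 idx=13 entry=0x24007 [P=1 RW=1 US=1 PS=0]
  L2: frame=0x24 idx=24 entry=0x26007 [P=1 RW=1 US=1 PS=0]
  ✓ 0x269F2  — 3 lookups
#1 VA=0x1A1A846 (w,user):
  L0: frame=0x1F idx=0 entry=0x27007 [P=1 RW=1 US=1 PS=0]
  L1: frame=0x27 idx=13 entry=0x29007 [P=1 RW=1 US=1 PS=0]
  L2: frame=0x29 idx=26 entry=0x2D007 [P=1 RW=1 US=1 PS=0]
  ✓ 0x2D846  — 3 lookups
#2 VA=0x600C00011 (r,user):
  L0: frame=0x1F idx=24 entry=0x2F007 [P=1 RW=1 US=1 PS=0]
  L1: frame=0x2F idx=6 entry=0x31007 [P=1 RW=1 US=1 PS=0]
  L2: frame=0x31 idx=0 entry=0x34007 [P=1 RW=1 US=1 PS=0]
  ✓ 0x34011  — 3 lookups
#3 VA=0x81000C81 (r,user):
  L0: frame=0x1F idx=2 entry=0x35007 [P=1 RW=1 US=1 PS=0]
  L1: frame=0x35 idx=8 entry=0x36002 [P=0 RW=1 US=0 PS=0]
  ✗ PAGE_NOT_PRESENT  [2 reads]

Access #3 fault: PAGE_NOT_PRESENT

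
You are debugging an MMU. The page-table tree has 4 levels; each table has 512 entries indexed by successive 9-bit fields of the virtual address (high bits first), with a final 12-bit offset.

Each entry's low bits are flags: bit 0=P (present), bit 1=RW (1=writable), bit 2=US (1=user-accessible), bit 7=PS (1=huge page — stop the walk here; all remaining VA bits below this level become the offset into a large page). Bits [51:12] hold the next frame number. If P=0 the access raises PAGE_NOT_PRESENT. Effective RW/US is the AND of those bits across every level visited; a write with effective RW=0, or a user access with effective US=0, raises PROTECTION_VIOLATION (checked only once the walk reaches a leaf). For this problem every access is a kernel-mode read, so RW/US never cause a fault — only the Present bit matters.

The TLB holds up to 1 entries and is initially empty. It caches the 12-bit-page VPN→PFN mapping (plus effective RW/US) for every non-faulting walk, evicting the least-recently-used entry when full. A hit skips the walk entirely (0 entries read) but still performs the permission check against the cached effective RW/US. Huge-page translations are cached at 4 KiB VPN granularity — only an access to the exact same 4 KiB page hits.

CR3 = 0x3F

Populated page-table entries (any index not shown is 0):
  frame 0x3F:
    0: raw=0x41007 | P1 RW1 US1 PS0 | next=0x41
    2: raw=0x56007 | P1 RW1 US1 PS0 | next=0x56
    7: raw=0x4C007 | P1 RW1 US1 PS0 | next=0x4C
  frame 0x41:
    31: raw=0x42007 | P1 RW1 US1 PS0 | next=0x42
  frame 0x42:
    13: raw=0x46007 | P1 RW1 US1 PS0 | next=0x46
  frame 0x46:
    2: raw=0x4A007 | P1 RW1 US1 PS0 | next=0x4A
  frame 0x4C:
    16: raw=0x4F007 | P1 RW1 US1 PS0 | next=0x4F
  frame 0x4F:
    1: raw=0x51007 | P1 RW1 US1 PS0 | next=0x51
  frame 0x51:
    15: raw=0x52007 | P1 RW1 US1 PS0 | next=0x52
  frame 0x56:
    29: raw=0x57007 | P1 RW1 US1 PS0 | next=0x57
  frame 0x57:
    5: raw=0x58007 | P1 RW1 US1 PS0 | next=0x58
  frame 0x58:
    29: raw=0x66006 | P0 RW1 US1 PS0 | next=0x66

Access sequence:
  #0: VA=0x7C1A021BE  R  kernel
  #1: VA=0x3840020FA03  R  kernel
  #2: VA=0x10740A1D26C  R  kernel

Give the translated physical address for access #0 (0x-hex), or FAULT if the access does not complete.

Walk each access:
#0 VA=0x7C1A021BE (r,kernel):
  [0] read 0x3F idx=0: raw=0x41007 flags P=1 W=1 U=1 S=0
  [1] read 0x41 idx=31: raw=0x42007 flags P=1 W=1 U=1 S=0
  [2] read 0x42 idx=13: raw=0x46007 flags P=1 W=1 U=1 S=0
  [3] read 0x46 idx=2: raw=0x4A007 flags P=1 W=1 U=1 S=0
  ⇒ phys 0x4A1BE  [4 reads]
#1 VA=0x3840020FA03 (r,kernel):
  [0] read 0x3F idx=7: raw=0x4C007 flags P=1 W=1 U=1 S=0
  [1] read 0x4C idx=16: raw=0x4F007 flags P=1 W=1 U=1 S=0
  [2] read 0x4F idx=1: raw=0x51007 flags P=1 W=1 U=1 S=0
  [3] read 0x51 idx=15: raw=0x52007 flags P=1 W=1 U=1 S=0
  ⇒ phys 0x52A03  [4 reads]
#2 VA=0x10740A1D26C (r,kernel):
  [0] read 0x3F idx=2: raw=0x56007 flags P=1 W=1 U=1 S=0
  [1] read 0x56 idx=29: raw=0x57007 flags P=1 W=1 U=1 S=0
  [2] read 0x57 idx=5: raw=0x58007 flags P=1 W=1 U=1 S=0
  [3] read 0x58 idx=29: raw=0x66006 flags P=0 W=1 U=1 S=0
  ⇒ fault: PAGE_NOT_PRESENT  — 4 lookups

Access #0 PA: 0x4A1BE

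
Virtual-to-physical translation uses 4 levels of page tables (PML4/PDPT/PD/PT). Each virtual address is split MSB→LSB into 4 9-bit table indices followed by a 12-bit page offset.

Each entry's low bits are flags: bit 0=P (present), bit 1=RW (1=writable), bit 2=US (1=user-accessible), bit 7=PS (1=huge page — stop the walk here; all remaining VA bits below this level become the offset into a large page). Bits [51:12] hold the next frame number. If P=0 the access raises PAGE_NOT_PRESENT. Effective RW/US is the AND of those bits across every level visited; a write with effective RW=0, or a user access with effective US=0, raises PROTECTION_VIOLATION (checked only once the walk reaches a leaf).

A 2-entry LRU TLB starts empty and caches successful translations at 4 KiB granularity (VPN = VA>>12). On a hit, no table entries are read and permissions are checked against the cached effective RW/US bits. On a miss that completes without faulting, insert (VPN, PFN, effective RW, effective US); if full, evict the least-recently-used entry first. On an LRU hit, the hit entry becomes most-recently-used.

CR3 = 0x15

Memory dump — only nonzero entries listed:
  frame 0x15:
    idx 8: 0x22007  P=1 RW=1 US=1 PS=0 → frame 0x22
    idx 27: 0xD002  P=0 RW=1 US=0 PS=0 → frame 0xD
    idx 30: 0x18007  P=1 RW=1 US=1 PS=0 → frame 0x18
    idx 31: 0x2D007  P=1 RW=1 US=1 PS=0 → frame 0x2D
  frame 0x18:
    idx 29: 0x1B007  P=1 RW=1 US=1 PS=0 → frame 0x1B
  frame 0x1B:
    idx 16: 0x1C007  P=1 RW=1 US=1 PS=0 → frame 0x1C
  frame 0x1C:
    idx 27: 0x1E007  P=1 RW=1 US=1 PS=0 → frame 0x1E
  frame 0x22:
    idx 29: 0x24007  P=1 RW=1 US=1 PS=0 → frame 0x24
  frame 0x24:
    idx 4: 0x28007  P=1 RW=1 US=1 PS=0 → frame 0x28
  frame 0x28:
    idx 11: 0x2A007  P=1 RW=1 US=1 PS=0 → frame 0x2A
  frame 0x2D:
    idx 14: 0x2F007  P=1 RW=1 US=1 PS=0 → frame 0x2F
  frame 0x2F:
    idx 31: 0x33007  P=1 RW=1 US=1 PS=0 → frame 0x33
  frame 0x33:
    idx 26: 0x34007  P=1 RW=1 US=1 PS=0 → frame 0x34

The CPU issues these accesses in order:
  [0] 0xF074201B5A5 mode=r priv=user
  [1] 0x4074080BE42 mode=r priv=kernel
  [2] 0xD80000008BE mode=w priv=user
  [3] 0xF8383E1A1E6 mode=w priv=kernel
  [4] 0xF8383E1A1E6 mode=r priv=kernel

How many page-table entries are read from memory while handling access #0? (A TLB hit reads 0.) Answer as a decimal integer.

Trace:
#0 VA=0xF074201B5A5 (r,user):
  lvl0: tbl 0x15, slot 30 ⇒ 0x18007 (P1/RW1/US1/PS0)
  lvl1: tbl 0x18, slot 29 ⇒ 0x1B007 (P1/RW1/US1/PS0)
  lvl2: tbl 0x1B, slot 16 ⇒ 0x1C007 (P1/RW1/US1/PS0)
  lvl3: tbl 0x1C, slot 27 ⇒ 0x1E007 (P1/RW1/US1/PS0)
  ⇒ phys 0x1E5A5  [4 reads]
#1 VA=0x4074080BE42 (r,kernel):
  lvl0: tbl 0x15, slot 8 ⇒ 0x22007 (P1/RW1/US1/PS0)
  lvl1: tbl 0x22, slot 29 ⇒ 0x24007 (P1/RW1/US1/PS0)
  lvl2: tbl 0x24, slot 4 ⇒ 0x28007 (P1/RW1/US1/PS0)
  lvl3: tbl 0x28, slot 11 ⇒ 0x2A007 (P1/RW1/US1/PS0)
  ⇒ phys 0x2AE42  [4 reads]
#2 VA=0xD80000008BE (w,user):
  lvl0: tbl 0x15, slot 27 ⇒ 0xD002 (P0/RW1/US0/PS0)
  → PAGE_NOT_PRESENT  (1 entries read)
#3 VA=0xF8383E1A1E6 (w,kernel):
  lvl0: tbl 0x15, slot 31 ⇒ 0x2D007 (P1/RW1/US1/PS0)
  lvl1: tbl 0x2D, slot 14 ⇒ 0x2F007 (P1/RW1/US1/PS0)
  lvl2: tbl 0x2F, slot 31 ⇒ 0x33007 (P1/RW1/US1/PS0)
  lvl3: tbl 0x33, slot 26 ⇒ 0x34007 (P1/RW1/US1/PS0)
  ⇒ phys 0x341E6  [4 reads]
#4 VA=0xF8383E1A1E6 (r,kernel):
  TLB hit vpn=0xF8383E1A → PA=0x341E6

Entries read for #0: 4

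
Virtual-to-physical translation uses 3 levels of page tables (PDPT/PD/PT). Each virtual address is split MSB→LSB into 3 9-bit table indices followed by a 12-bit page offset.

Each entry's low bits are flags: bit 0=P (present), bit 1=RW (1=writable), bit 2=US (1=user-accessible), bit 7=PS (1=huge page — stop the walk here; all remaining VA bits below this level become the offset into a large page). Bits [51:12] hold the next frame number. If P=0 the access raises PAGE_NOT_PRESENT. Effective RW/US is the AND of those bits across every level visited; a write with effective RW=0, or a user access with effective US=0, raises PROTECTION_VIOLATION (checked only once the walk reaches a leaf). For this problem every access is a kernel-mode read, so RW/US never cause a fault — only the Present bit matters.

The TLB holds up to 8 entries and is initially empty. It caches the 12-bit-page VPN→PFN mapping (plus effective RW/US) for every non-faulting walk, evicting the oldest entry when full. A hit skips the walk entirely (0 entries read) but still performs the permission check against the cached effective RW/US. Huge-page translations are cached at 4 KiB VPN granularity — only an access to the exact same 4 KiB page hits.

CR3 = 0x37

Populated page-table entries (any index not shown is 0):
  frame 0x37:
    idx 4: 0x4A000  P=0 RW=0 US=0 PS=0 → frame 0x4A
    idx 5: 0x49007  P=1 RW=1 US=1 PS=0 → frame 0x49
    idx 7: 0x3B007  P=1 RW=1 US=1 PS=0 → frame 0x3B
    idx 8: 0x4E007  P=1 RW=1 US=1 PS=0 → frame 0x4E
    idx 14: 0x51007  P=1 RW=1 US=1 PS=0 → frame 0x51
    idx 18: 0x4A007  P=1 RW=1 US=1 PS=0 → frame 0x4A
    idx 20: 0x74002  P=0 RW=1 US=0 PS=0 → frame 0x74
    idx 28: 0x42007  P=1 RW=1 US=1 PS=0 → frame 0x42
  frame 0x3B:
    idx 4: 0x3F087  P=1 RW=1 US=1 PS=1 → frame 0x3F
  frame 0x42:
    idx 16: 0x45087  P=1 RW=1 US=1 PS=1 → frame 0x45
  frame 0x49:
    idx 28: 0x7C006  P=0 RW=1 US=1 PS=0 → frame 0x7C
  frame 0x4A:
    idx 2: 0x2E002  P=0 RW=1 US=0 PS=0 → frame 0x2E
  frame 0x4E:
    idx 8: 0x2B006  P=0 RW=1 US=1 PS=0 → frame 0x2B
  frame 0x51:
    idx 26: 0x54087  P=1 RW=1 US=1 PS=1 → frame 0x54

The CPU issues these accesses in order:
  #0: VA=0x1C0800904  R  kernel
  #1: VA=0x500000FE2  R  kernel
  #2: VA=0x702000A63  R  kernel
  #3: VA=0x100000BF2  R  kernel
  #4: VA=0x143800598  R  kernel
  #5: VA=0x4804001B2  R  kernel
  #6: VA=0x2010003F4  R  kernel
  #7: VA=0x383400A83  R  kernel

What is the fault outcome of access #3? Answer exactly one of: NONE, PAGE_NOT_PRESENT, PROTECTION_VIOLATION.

Walk each access:
#0 VA=0x1C0800904 (r,kernel):
  L0 @0x37[7] → 0x3B007  P=1,RW=1,US=1,PS=0
  L1 @0x3B[4] → 0x3F087  P=1,RW=1,US=1,PS=1
  ⇒ phys 0x3F904 (huge @L1)  [2 reads]
#1 VA=0x500000FE2 (r,kernel):
  L0 @0x37[20] → 0x74002  P=0,RW=1,US=0,PS=0
  ⇒ fault: PAGE_NOT_PRESENT  — 1 lookups
#2 VA=0x702000A63 (r,kernel):
  L0 @0x37[28] → 0x42007  P=1,RW=1,US=1,PS=0
  L1 @0x42[16] → 0x45087  P=1,RW=1,US=1,PS=1
  ⇒ phys 0x45A63 (huge @L1)  [2 reads]
#3 VA=0x100000BF2 (r,kernel):
  L0 @0x37[4] → 0x4A000  P=0,RW=0,US=0,PS=0
  ⇒ fault: PAGE_NOT_PRESENT  — 1 lookups
#4 VA=0x143800598 (r,kernel):
  L0 @0x37[5] → 0x49007  P=1,RW=1,US=1,PS=0
  L1 @0x49[28] → 0x7C006  P=0,RW=1,US=1,PS=0
  ⇒ fault: PAGE_NOT_PRESENT  — 2 lookups
#5 VA=0x4804001B2 (r,kernel):
  L0 @0x37[18] → 0x4A007  P=1,RW=1,US=1,PS=0
  L1 @0x4A[2] → 0x2E002  P=0,RW=1,US=0,PS=0
  ⇒ fault: PAGE_NOT_PRESENT  — 2 lookups
#6 VA=0x2010003F4 (r,kernel):
  L0 @0x37[8] → 0x4E007  P=1,RW=1,US=1,PS=0
  L1 @0x4E[8] → 0x2B006  P=0,RW=1,US=1,PS=0
  ⇒ fault: PAGE_NOT_PRESENT  — 2 lookups
#7 VA=0x383400A83 (r,kernel):
  L0 @0x37[14] → 0x51007  P=1,RW=1,US=1,PS=0
  L1 @0x51[26] → 0x54087  P=1,RW=1,US=1,PS=1
  ⇒ phys 0x54A83 (huge @L1)  [2 reads]

Access #3 fault: PAGE_NOT_PRESENT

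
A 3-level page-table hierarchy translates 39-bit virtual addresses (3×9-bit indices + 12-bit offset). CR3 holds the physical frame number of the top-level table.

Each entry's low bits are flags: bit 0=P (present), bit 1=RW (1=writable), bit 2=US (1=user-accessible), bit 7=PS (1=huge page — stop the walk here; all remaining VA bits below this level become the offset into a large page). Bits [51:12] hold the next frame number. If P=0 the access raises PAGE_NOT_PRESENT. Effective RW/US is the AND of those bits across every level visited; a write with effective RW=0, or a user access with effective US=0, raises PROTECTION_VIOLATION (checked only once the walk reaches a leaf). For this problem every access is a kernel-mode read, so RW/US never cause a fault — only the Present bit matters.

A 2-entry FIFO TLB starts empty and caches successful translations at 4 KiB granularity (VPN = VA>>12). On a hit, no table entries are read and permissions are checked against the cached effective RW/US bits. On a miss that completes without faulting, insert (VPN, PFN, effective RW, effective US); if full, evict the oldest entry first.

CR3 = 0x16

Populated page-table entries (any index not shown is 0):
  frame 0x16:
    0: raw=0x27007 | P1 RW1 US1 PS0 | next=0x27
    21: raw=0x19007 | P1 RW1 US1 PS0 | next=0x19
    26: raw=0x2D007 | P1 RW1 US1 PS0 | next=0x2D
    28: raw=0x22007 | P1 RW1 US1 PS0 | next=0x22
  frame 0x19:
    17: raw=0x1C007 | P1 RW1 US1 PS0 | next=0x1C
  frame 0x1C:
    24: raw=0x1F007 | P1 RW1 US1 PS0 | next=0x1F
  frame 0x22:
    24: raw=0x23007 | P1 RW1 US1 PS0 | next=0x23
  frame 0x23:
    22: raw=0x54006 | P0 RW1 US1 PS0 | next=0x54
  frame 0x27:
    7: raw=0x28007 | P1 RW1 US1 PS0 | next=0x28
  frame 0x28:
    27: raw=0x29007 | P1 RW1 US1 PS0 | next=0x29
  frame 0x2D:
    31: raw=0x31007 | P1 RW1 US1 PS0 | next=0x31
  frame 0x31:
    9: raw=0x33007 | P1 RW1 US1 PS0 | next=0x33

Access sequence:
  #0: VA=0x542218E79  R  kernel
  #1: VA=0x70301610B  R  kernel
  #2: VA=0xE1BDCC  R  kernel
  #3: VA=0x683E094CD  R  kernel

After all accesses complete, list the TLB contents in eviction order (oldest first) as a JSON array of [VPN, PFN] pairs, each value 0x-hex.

Walk each access:
#0 VA=0x542218E79 (r,kernel):
  lvl0: tbl 0x16, slot 21 ⇒ 0x19007 (P1/RW1/US1/PS0)
  lvl1: tbl 0x19, slot 17 ⇒ 0x1C007 (P1/RW1/US1/PS0)
  lvl2: tbl 0x1C, slot 24 ⇒ 0x1F007 (P1/RW1/US1/PS0)
  ✓ 0x1FE79  — 3 lookups
#1 VA=0x70301610B (r,kernel):
  lvl0: tbl 0x16, slot 28 ⇒ 0x22007 (P1/RW1/US1/PS0)
  lvl1: tbl 0x22, slot 24 ⇒ 0x23007 (P1/RW1/US1/PS0)
  lvl2: tbl 0x23, slot 22 ⇒ 0x54006 (P0/RW1/US1/PS0)
  ✗ PAGE_NOT_PRESENT  [3 reads]
#2 VA=0xE1BDCC (r,kernel):
  lvl0: tbl 0x16, slot 0 ⇒ 0x27007 (P1/RW1/US1/PS0)
  lvl1: tbl 0x27, slot 7 ⇒ 0x28007 (P1/RW1/US1/PS0)
  lvl2: tbl 0x28, slot 27 ⇒ 0x29007 (P1/RW1/US1/PS0)
  ✓ 0x29DCC  — 3 lookups
#3 VA=0x683E094CD (r,kernel):
  lvl0: tbl 0x16, slot 26 ⇒ 0x2D007 (P1/RW1/US1/PS0)
  lvl1: tbl 0x2D, slot 31 ⇒ 0x31007 (P1/RW1/US1/PS0)
  lvl2: tbl 0x31, slot 9 ⇒ 0x33007 (P1/RW1/US1/PS0)
  ✓ 0x334CD  — 3 lookups

TLB: [["0xE1B", "0x29"], ["0x683E09", "0x33"]]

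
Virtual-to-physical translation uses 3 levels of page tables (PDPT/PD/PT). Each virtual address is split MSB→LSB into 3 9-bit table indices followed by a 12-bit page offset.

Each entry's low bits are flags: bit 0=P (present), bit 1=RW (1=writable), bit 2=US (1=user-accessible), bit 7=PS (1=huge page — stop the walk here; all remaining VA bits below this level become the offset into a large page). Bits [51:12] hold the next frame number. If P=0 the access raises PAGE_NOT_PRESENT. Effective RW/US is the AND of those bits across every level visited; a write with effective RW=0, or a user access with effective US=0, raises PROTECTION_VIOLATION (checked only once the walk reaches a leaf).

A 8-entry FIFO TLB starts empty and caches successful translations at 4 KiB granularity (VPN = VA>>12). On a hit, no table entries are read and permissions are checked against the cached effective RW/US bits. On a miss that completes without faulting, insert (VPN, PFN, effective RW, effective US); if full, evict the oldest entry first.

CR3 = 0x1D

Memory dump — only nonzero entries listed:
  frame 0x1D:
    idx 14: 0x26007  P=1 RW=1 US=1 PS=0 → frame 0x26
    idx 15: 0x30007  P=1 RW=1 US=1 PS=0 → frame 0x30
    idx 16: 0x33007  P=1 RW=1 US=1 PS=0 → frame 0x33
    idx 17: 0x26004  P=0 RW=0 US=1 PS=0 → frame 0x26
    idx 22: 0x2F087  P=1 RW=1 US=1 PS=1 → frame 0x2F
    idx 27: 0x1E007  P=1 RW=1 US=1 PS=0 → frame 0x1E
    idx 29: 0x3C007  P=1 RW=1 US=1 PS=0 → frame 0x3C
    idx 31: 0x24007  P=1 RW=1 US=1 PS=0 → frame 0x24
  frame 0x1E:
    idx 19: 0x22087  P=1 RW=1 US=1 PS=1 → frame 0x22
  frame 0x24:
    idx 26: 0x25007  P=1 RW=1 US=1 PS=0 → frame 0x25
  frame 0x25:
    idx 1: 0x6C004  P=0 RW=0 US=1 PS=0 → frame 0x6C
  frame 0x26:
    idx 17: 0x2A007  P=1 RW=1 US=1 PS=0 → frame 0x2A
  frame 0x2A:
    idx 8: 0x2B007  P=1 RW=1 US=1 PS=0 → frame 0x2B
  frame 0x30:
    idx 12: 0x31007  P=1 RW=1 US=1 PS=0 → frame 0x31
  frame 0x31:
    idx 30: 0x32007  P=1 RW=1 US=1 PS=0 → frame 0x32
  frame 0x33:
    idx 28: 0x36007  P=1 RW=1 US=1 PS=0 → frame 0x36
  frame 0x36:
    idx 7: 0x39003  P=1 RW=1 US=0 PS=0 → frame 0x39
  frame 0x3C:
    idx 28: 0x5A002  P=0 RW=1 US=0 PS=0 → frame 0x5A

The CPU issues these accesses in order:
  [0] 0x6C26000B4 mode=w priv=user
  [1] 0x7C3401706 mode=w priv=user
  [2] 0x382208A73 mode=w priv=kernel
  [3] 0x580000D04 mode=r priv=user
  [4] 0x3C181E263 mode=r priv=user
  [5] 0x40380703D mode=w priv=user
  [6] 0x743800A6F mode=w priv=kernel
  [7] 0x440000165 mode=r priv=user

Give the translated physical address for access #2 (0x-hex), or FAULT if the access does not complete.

Walk each access:
#0 VA=0x6C26000B4 (w,user):
  L0: frame=0x1D idx=27 entry=0x1E007 [P=1 RW=1 US=1 PS=0]
  L1: frame=0x1E idx=19 entry=0x22087 [P=1 RW=1 US=1 PS=1]
  ✓ 0x220B4 (huge @L1)  — 2 lookups
#1 VA=0x7C3401706 (w,user):
  L0: frame=0x1D idx=31 entry=0x24007 [P=1 RW=1 US=1 PS=0]
  L1: frame=0x24 idx=26 entry=0x25007 [P=1 RW=1 US=1 PS=0]
  L2: frame=0x25 idx=1 entry=0x6C004 [P=0 RW=0 US=1 PS=0]
  → PAGE_NOT_PRESENT  (3 entries read)
#2 VA=0x382208A73 (w,kernel):
  L0: frame=0x1D idx=14 entry=0x26007 [P=1 RW=1 US=1 PS=0]
  L1: frame=0x26 idx=17 entry=0x2A007 [P=1 RW=1 US=1 PS=0]
  L2: frame=0x2A idx=8 entry=0x2B007 [P=1 RW=1 US=1 PS=0]
  ✓ 0x2BA73  — 3 lookups
#3 VA=0x580000D04 (r,user):
  L0: frame=0x1D idx=22 entry=0x2F087 [P=1 RW=1 US=1 PS=1]
  ✓ 0x2FD04 (huge @L0)  — 1 lookups
#4 VA=0x3C181E263 (r,user):
  L0: frame=0x1D idx=15 entry=0x30007 [P=1 RW=1 US=1 PS=0]
  L1: frame=0x30 idx=12 entry=0x31007 [P=1 RW=1 US=1 PS=0]
  L2: frame=0x31 idx=30 entry=0x32007 [P=1 RW=1 US=1 PS=0]
  ✓ 0x32263  — 3 lookups
#5 VA=0x40380703D (w,user):
  L0: frame=0x1D idx=16 entry=0x33007 [P=1 RW=1 US=1 PS=0]
  L1: frame=0x33 idx=28 entry=0x36007 [P=1 RW=1 US=1 PS=0]
  L2: frame=0x36 idx=7 entry=0x39003 [P=1 RW=1 US=0 PS=0]
  → PROTECTION_VIOLATION  (3 entries read)
#6 VA=0x743800A6F (w,kernel):
  L0: frame=0x1D idx=29 entry=0x3C007 [P=1 RW=1 US=1 PS=0]
  L1: frame=0x3C idx=28 entry=0x5A002 [P=0 RW=1 US=0 PS=0]
  → PAGE_NOT_PRESENT  (2 entries read)
#7 VA=0x440000165 (r,user):
  L0: frame=0x1D idx=17 entry=0x26004 [P=0 RW=0 US=1 PS=0]
  → PAGE_NOT_PRESENT  (1 entries read)

Access #2 PA: 0x2BA73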